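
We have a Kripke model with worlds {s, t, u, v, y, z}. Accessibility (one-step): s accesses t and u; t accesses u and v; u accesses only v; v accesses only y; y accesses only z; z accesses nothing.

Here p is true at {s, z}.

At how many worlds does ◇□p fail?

s: successors {t, u}; □p there: t:F, u:F. ✗
t: successors {u, v}; □p there: u:F, v:F. ✗
u: successors {v}; □p there: v:F. ✗
v: successors {y}; □p there: y:T. ✓
y: successors {z}; □p there: z:T. ✓
z: no successors, so ◇□p fails. ✗
Satisfying worlds: {v, y}.
So ◇□p fails at the other 4 worlds.

4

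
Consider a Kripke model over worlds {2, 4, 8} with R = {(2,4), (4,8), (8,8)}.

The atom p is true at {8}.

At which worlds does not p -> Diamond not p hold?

2: not p is T, Diamond not p is T. ✓
4: not p is T, Diamond not p is F. ✗
8: not p is F, Diamond not p is F. ✓

{2, 8}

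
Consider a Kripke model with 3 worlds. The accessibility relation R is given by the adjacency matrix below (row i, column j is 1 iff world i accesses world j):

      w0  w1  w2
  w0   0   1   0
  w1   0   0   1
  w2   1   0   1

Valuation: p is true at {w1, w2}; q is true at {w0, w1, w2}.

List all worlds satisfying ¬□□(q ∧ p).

{w1, w2}

w0: □□(q ∧ p) is T. ✗
w1: □□(q ∧ p) is F. ✓
w2: □□(q ∧ p) is F. ✓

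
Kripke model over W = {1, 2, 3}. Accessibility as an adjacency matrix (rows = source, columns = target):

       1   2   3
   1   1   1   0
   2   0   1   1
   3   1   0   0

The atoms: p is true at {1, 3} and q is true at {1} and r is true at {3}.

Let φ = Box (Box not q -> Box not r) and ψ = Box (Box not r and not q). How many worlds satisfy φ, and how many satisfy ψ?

1 and 0

For Box (Box not q -> Box not r):
1: successors {1, 2}; Box not q -> Box not r there: 1:T, 2:F. ✗
2: successors {2, 3}; Box not q -> Box not r there: 2:F, 3:T. ✗
3: successors {1}; Box not q -> Box not r there: 1:T. ✓
— 1 world.
For Box (Box not r and not q):
1: successors {1, 2}; Box not r and not q there: 1:F, 2:F. ✗
2: successors {2, 3}; Box not r and not q there: 2:F, 3:T. ✗
3: successors {1}; Box not r and not q there: 1:F. ✗
— 0 worlds.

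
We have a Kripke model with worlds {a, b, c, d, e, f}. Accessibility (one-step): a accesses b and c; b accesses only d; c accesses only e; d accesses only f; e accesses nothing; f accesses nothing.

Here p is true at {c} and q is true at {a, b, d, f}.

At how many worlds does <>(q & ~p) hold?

a: successors {b, c}; q & ~p there: b:T, c:F. ✓
b: successors {d}; q & ~p there: d:T. ✓
c: successors {e}; q & ~p there: e:F. ✗
d: successors {f}; q & ~p there: f:T. ✓
e: no successors, so <>(q & ~p) fails. ✗
f: no successors, so <>(q & ~p) fails. ✗
Satisfying worlds: {a, b, d}.

3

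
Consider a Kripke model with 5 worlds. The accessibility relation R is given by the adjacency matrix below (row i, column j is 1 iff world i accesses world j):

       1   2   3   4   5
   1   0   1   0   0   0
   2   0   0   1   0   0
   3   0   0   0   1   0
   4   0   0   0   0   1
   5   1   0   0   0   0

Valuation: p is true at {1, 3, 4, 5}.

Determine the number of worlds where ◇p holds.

4

1: successors {2}; p there: 2:F. ✗
2: successors {3}; p there: 3:T. ✓
3: successors {4}; p there: 4:T. ✓
4: successors {5}; p there: 5:T. ✓
5: successors {1}; p there: 1:T. ✓
Satisfying worlds: {2, 3, 4, 5}.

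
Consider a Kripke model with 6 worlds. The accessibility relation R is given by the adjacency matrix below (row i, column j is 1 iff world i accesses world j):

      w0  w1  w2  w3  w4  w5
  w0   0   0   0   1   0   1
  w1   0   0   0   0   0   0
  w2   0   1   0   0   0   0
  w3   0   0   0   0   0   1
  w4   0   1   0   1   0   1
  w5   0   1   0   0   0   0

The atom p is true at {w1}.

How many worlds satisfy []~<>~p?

w0: successors {w3, w5}; ~<>~p there: w3:F, w5:T. ✗
w1: no successors, so []~<>~p holds vacuously. ✓
w2: successors {w1}; ~<>~p there: w1:T. ✓
w3: successors {w5}; ~<>~p there: w5:T. ✓
w4: successors {w1, w3, w5}; ~<>~p there: w1:T, w3:F, w5:T. ✗
w5: successors {w1}; ~<>~p there: w1:T. ✓
Satisfying worlds: {w1, w2, w3, w5}.

4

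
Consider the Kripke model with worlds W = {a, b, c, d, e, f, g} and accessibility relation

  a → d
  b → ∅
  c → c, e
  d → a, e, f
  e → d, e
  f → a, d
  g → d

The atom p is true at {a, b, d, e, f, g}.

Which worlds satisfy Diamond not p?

{c}

a: successors {d}; not p there: d:F. ✗
b: no successors, so Diamond not p fails. ✗
c: successors {c, e}; not p there: c:T, e:F. ✓
d: successors {a, e, f}; not p there: a:F, e:F, f:F. ✗
e: successors {d, e}; not p there: d:F, e:F. ✗
f: successors {a, d}; not p there: a:F, d:F. ✗
g: successors {d}; not p there: d:F. ✗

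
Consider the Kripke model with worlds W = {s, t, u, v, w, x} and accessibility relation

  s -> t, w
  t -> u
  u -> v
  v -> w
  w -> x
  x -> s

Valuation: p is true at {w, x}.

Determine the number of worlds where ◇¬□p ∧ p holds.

2

s: ◇¬□p is T, p is F. ✗
t: ◇¬□p is T, p is F. ✗
u: ◇¬□p is F, p is F. ✗
v: ◇¬□p is F, p is F. ✗
w: ◇¬□p is T, p is T. ✓
x: ◇¬□p is T, p is T. ✓
Satisfying worlds: {w, x}.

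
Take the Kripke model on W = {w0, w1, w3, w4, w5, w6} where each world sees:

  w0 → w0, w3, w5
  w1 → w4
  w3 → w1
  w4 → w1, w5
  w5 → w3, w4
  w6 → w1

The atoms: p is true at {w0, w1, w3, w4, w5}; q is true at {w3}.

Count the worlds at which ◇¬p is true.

0

w0: successors {w0, w3, w5}; ¬p there: w0:F, w3:F, w5:F. ✗
w1: successors {w4}; ¬p there: w4:F. ✗
w3: successors {w1}; ¬p there: w1:F. ✗
w4: successors {w1, w5}; ¬p there: w1:F, w5:F. ✗
w5: successors {w3, w4}; ¬p there: w3:F, w4:F. ✗
w6: successors {w1}; ¬p there: w1:F. ✗
Satisfying worlds: ∅.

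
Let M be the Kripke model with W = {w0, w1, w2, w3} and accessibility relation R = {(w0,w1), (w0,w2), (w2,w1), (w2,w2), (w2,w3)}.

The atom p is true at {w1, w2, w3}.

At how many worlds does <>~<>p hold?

2

w0: successors {w1, w2}; ~<>p there: w1:T, w2:F. ✓
w1: no successors, so <>~<>p fails. ✗
w2: successors {w1, w2, w3}; ~<>p there: w1:T, w2:F, w3:T. ✓
w3: no successors, so <>~<>p fails. ✗
Satisfying worlds: {w0, w2}.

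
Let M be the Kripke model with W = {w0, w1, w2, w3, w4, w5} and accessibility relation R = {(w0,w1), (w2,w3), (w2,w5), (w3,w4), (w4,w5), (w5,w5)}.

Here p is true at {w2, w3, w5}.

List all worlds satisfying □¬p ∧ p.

{w3}

w0: □¬p is T, p is F. ✗
w1: □¬p is T, p is F. ✗
w2: □¬p is F, p is T. ✗
w3: □¬p is T, p is T. ✓
w4: □¬p is F, p is F. ✗
w5: □¬p is F, p is T. ✗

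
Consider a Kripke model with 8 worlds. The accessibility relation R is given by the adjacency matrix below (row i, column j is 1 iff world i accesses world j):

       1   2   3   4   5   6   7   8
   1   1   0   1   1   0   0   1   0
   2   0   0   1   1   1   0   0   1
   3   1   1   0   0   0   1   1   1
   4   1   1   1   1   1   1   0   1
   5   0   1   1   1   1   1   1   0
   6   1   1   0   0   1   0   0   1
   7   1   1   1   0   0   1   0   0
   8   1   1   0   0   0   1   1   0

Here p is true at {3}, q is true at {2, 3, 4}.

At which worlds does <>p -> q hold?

1: <>p is T, q is F. ✗
2: <>p is T, q is T. ✓
3: <>p is F, q is T. ✓
4: <>p is T, q is T. ✓
5: <>p is T, q is F. ✗
6: <>p is F, q is F. ✓
7: <>p is T, q is F. ✗
8: <>p is F, q is F. ✓

{2, 3, 4, 6, 8}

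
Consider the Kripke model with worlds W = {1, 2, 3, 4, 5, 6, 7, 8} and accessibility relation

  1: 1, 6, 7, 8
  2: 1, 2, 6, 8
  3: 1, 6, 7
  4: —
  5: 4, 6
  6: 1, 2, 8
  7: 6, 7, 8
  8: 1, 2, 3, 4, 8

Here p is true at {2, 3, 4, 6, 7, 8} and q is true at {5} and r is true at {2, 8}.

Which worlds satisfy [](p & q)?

1: successors {1, 6, 7, 8}; p & q there: 1:F, 6:F, 7:F, 8:F. ✗
2: successors {1, 2, 6, 8}; p & q there: 1:F, 2:F, 6:F, 8:F. ✗
3: successors {1, 6, 7}; p & q there: 1:F, 6:F, 7:F. ✗
4: no successors, so [](p & q) holds vacuously. ✓
5: successors {4, 6}; p & q there: 4:F, 6:F. ✗
6: successors {1, 2, 8}; p & q there: 1:F, 2:F, 8:F. ✗
7: successors {6, 7, 8}; p & q there: 6:F, 7:F, 8:F. ✗
8: successors {1, 2, 3, 4, 8}; p & q there: 1:F, 2:F, 3:F, 4:F, 8:F. ✗

{4}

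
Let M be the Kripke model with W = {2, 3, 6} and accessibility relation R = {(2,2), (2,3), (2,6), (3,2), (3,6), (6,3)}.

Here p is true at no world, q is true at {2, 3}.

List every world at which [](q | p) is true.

2: successors {2, 3, 6}; q | p there: 2:T, 3:T, 6:F. ✗
3: successors {2, 6}; q | p there: 2:T, 6:F. ✗
6: successors {3}; q | p there: 3:T. ✓

{6}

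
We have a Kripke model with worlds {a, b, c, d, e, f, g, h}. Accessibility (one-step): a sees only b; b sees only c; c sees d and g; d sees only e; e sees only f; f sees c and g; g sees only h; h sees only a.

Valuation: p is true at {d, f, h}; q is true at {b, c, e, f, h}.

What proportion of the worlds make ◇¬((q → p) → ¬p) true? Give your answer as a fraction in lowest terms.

3/8

a: successors {b}; ¬((q → p) → ¬p) there: b:F. ✗
b: successors {c}; ¬((q → p) → ¬p) there: c:F. ✗
c: successors {d, g}; ¬((q → p) → ¬p) there: d:T, g:F. ✓
d: successors {e}; ¬((q → p) → ¬p) there: e:F. ✗
e: successors {f}; ¬((q → p) → ¬p) there: f:T. ✓
f: successors {c, g}; ¬((q → p) → ¬p) there: c:F, g:F. ✗
g: successors {h}; ¬((q → p) → ¬p) there: h:T. ✓
h: successors {a}; ¬((q → p) → ¬p) there: a:F. ✗
That's 3 of 8 worlds, so 3/8.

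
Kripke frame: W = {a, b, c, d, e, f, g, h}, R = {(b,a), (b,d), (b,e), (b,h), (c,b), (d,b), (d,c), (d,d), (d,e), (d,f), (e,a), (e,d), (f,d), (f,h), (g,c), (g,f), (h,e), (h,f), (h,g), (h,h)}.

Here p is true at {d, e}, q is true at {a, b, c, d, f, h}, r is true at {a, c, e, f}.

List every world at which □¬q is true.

a: no successors, so □¬q holds vacuously. ✓
b: successors {a, d, e, h}; ¬q there: a:F, d:F, e:T, h:F. ✗
c: successors {b}; ¬q there: b:F. ✗
d: successors {b, c, d, e, f}; ¬q there: b:F, c:F, d:F, e:T, f:F. ✗
e: successors {a, d}; ¬q there: a:F, d:F. ✗
f: successors {d, h}; ¬q there: d:F, h:F. ✗
g: successors {c, f}; ¬q there: c:F, f:F. ✗
h: successors {e, f, g, h}; ¬q there: e:T, f:F, g:T, h:F. ✗

{a}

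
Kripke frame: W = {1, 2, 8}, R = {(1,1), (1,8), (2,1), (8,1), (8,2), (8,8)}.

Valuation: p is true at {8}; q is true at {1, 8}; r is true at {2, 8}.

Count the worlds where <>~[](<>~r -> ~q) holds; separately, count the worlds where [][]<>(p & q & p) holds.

For <>~[](<>~r -> ~q):
1: successors {1, 8}; ~[](<>~r -> ~q) there: 1:T, 8:T. ✓
2: successors {1}; ~[](<>~r -> ~q) there: 1:T. ✓
8: successors {1, 2, 8}; ~[](<>~r -> ~q) there: 1:T, 2:T, 8:T. ✓
— 3 worlds.
For [][]<>(p & q & p):
1: successors {1, 8}; []<>(p & q & p) there: 1:T, 8:F. ✗
2: successors {1}; []<>(p & q & p) there: 1:T. ✓
8: successors {1, 2, 8}; []<>(p & q & p) there: 1:T, 2:T, 8:F. ✗
— 1 world.

3 and 1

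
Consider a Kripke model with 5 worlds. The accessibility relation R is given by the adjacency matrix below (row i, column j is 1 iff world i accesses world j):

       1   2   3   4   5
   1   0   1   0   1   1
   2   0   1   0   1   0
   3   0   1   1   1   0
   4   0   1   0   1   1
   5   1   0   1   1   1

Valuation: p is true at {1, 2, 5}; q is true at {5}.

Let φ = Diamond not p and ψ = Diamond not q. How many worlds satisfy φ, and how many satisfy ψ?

5 and 5

For Diamond not p:
1: successors {2, 4, 5}; not p there: 2:F, 4:T, 5:F. ✓
2: successors {2, 4}; not p there: 2:F, 4:T. ✓
3: successors {2, 3, 4}; not p there: 2:F, 3:T, 4:T. ✓
4: successors {2, 4, 5}; not p there: 2:F, 4:T, 5:F. ✓
5: successors {1, 3, 4, 5}; not p there: 1:F, 3:T, 4:T, 5:F. ✓
— 5 worlds.
For Diamond not q:
1: successors {2, 4, 5}; not q there: 2:T, 4:T, 5:F. ✓
2: successors {2, 4}; not q there: 2:T, 4:T. ✓
3: successors {2, 3, 4}; not q there: 2:T, 3:T, 4:T. ✓
4: successors {2, 4, 5}; not q there: 2:T, 4:T, 5:F. ✓
5: successors {1, 3, 4, 5}; not q there: 1:T, 3:T, 4:T, 5:F. ✓
— 5 worlds.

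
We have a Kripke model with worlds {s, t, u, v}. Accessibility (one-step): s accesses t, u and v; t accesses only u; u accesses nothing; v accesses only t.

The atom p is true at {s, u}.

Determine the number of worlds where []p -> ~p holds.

s: []p is F, ~p is F. ✓
t: []p is T, ~p is T. ✓
u: []p is T, ~p is F. ✗
v: []p is F, ~p is T. ✓
Satisfying worlds: {s, t, v}.

3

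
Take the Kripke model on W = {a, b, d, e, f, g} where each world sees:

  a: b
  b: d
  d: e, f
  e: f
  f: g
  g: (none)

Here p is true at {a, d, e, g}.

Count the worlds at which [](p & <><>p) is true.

2

a: successors {b}; p & <><>p there: b:F. ✗
b: successors {d}; p & <><>p there: d:T. ✓
d: successors {e, f}; p & <><>p there: e:T, f:F. ✗
e: successors {f}; p & <><>p there: f:F. ✗
f: successors {g}; p & <><>p there: g:F. ✗
g: no successors, so [](p & <><>p) holds vacuously. ✓
Satisfying worlds: {b, g}.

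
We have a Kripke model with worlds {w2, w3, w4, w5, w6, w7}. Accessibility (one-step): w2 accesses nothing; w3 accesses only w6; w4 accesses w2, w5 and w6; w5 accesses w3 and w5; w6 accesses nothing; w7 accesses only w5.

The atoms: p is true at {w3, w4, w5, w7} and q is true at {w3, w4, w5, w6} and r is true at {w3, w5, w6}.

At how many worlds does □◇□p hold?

w2: no successors, so □◇□p holds vacuously. ✓
w3: successors {w6}; ◇□p there: w6:F. ✗
w4: successors {w2, w5, w6}; ◇□p there: w2:F, w5:T, w6:F. ✗
w5: successors {w3, w5}; ◇□p there: w3:T, w5:T. ✓
w6: no successors, so □◇□p holds vacuously. ✓
w7: successors {w5}; ◇□p there: w5:T. ✓
Satisfying worlds: {w2, w5, w6, w7}.

4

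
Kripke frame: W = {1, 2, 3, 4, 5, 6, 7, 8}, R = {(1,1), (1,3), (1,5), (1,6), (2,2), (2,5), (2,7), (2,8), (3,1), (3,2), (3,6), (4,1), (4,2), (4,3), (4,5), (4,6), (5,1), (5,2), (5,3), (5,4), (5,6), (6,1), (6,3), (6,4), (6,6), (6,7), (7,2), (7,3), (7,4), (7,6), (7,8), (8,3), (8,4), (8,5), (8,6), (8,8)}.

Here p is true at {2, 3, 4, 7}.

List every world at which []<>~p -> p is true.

{2, 3, 4, 7}

1: []<>~p is T, p is F. ✗
2: []<>~p is T, p is T. ✓
3: []<>~p is T, p is T. ✓
4: []<>~p is T, p is T. ✓
5: []<>~p is T, p is F. ✗
6: []<>~p is T, p is F. ✗
7: []<>~p is T, p is T. ✓
8: []<>~p is T, p is F. ✗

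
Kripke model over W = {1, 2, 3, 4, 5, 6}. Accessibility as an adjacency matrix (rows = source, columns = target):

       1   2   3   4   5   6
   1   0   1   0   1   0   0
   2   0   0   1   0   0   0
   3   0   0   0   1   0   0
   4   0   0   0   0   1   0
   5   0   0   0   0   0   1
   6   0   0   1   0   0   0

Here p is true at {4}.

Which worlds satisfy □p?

{3}

1: successors {2, 4}; p there: 2:F, 4:T. ✗
2: successors {3}; p there: 3:F. ✗
3: successors {4}; p there: 4:T. ✓
4: successors {5}; p there: 5:F. ✗
5: successors {6}; p there: 6:F. ✗
6: successors {3}; p there: 3:F. ✗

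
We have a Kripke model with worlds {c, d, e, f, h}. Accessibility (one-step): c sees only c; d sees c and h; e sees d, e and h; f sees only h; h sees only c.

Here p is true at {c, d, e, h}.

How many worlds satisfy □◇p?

c: successors {c}; ◇p there: c:T. ✓
d: successors {c, h}; ◇p there: c:T, h:T. ✓
e: successors {d, e, h}; ◇p there: d:T, e:T, h:T. ✓
f: successors {h}; ◇p there: h:T. ✓
h: successors {c}; ◇p there: c:T. ✓
Satisfying worlds: {c, d, e, f, h}.

5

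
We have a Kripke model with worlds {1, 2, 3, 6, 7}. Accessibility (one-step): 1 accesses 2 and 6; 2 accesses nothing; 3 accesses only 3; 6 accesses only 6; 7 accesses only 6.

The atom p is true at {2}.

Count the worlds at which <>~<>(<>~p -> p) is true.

4

1: successors {2, 6}; ~<>(<>~p -> p) there: 2:T, 6:T. ✓
2: no successors, so <>~<>(<>~p -> p) fails. ✗
3: successors {3}; ~<>(<>~p -> p) there: 3:T. ✓
6: successors {6}; ~<>(<>~p -> p) there: 6:T. ✓
7: successors {6}; ~<>(<>~p -> p) there: 6:T. ✓
Satisfying worlds: {1, 3, 6, 7}.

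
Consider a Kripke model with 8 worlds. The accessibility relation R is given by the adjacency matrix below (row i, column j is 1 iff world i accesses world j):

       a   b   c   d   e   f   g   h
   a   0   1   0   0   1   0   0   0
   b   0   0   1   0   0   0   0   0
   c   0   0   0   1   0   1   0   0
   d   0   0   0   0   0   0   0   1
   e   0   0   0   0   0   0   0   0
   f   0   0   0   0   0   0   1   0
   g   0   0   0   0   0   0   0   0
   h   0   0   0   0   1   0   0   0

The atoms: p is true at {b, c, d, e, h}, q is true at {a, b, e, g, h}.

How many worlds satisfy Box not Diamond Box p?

a: successors {b, e}; not Diamond Box p there: b:T, e:T. ✓
b: successors {c}; not Diamond Box p there: c:F. ✗
c: successors {d, f}; not Diamond Box p there: d:F, f:F. ✗
d: successors {h}; not Diamond Box p there: h:F. ✗
e: no successors, so Box not Diamond Box p holds vacuously. ✓
f: successors {g}; not Diamond Box p there: g:T. ✓
g: no successors, so Box not Diamond Box p holds vacuously. ✓
h: successors {e}; not Diamond Box p there: e:T. ✓
Satisfying worlds: {a, e, f, g, h}.

5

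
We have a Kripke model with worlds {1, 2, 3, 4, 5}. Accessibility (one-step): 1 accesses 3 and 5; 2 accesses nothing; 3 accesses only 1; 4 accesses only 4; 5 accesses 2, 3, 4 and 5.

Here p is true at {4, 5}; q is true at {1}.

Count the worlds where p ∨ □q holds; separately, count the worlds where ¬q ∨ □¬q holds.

4 and 5

For p ∨ □q:
1: p is F, □q is F. ✗
2: p is F, □q is T. ✓
3: p is F, □q is T. ✓
4: p is T, □q is F. ✓
5: p is T, □q is F. ✓
— 4 worlds.
For ¬q ∨ □¬q:
1: ¬q is F, □¬q is T. ✓
2: ¬q is T, □¬q is T. ✓
3: ¬q is T, □¬q is F. ✓
4: ¬q is T, □¬q is T. ✓
5: ¬q is T, □¬q is T. ✓
— 5 worlds.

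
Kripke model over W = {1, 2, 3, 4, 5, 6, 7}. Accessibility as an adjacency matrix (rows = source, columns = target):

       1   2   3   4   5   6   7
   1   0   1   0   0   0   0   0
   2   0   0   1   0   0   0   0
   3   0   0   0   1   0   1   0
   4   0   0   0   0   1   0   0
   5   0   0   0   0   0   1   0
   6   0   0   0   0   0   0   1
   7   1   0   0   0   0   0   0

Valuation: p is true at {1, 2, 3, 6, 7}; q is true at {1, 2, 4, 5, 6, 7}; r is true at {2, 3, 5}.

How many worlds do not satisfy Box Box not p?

1: successors {2}; Box not p there: 2:F. ✗
2: successors {3}; Box not p there: 3:F. ✗
3: successors {4, 6}; Box not p there: 4:T, 6:F. ✗
4: successors {5}; Box not p there: 5:F. ✗
5: successors {6}; Box not p there: 6:F. ✗
6: successors {7}; Box not p there: 7:F. ✗
7: successors {1}; Box not p there: 1:F. ✗
Satisfying worlds: ∅.
So Box Box not p fails at the other 7 worlds.

7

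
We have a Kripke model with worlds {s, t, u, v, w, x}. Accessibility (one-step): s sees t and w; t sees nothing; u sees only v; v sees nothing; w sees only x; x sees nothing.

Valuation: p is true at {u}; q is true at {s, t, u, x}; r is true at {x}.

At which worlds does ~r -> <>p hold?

s: ~r is T, <>p is F. ✗
t: ~r is T, <>p is F. ✗
u: ~r is T, <>p is F. ✗
v: ~r is T, <>p is F. ✗
w: ~r is T, <>p is F. ✗
x: ~r is F, <>p is F. ✓

{x}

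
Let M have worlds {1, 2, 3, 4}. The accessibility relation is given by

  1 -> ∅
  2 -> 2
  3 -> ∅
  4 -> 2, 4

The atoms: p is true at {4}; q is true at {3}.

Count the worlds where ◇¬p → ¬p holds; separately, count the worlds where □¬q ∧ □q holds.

For ◇¬p → ¬p:
1: ◇¬p is F, ¬p is T. ✓
2: ◇¬p is T, ¬p is T. ✓
3: ◇¬p is F, ¬p is T. ✓
4: ◇¬p is T, ¬p is F. ✗
— 3 worlds.
For □¬q ∧ □q:
1: □¬q is T, □q is T. ✓
2: □¬q is T, □q is F. ✗
3: □¬q is T, □q is T. ✓
4: □¬q is T, □q is F. ✗
— 2 worlds.

3 and 2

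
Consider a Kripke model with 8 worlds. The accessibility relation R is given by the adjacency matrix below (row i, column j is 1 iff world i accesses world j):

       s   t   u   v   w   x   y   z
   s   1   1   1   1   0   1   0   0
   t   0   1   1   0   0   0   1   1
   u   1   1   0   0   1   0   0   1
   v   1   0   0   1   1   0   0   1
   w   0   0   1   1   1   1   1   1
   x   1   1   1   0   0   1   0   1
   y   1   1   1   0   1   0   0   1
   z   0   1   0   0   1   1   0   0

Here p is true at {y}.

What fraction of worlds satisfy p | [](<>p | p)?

s: p is F, [](<>p | p) is F. ✗
t: p is F, [](<>p | p) is F. ✗
u: p is F, [](<>p | p) is F. ✗
v: p is F, [](<>p | p) is F. ✗
w: p is F, [](<>p | p) is F. ✗
x: p is F, [](<>p | p) is F. ✗
y: p is T, [](<>p | p) is F. ✓
z: p is F, [](<>p | p) is F. ✗
That's 1 of 8 worlds, so 1/8.

1/8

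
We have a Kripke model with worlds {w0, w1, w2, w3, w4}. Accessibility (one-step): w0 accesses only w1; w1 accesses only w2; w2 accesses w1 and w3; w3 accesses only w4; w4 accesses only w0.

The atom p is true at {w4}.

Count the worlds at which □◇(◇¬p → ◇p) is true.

1

w0: successors {w1}; ◇(◇¬p → ◇p) there: w1:F. ✗
w1: successors {w2}; ◇(◇¬p → ◇p) there: w2:T. ✓
w2: successors {w1, w3}; ◇(◇¬p → ◇p) there: w1:F, w3:F. ✗
w3: successors {w4}; ◇(◇¬p → ◇p) there: w4:F. ✗
w4: successors {w0}; ◇(◇¬p → ◇p) there: w0:F. ✗
Satisfying worlds: {w1}.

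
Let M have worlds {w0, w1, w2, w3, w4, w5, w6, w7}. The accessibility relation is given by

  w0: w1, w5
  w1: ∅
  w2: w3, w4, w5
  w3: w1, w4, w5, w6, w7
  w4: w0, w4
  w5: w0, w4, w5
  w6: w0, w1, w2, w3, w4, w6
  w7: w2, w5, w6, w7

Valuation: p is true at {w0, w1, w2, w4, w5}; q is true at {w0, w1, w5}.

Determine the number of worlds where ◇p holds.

w0: successors {w1, w5}; p there: w1:T, w5:T. ✓
w1: no successors, so ◇p fails. ✗
w2: successors {w3, w4, w5}; p there: w3:F, w4:T, w5:T. ✓
w3: successors {w1, w4, w5, w6, w7}; p there: w1:T, w4:T, w5:T, w6:F, w7:F. ✓
w4: successors {w0, w4}; p there: w0:T, w4:T. ✓
w5: successors {w0, w4, w5}; p there: w0:T, w4:T, w5:T. ✓
w6: successors {w0, w1, w2, w3, w4, w6}; p there: w0:T, w1:T, w2:T, w3:F, w4:T, w6:F. ✓
w7: successors {w2, w5, w6, w7}; p there: w2:T, w5:T, w6:F, w7:F. ✓
Satisfying worlds: {w0, w2, w3, w4, w5, w6, w7}.

7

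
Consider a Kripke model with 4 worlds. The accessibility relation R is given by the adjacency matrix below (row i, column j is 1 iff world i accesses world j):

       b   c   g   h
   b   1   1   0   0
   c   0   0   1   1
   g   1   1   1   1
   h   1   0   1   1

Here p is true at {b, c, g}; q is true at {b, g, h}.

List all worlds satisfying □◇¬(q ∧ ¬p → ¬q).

{c}

b: successors {b, c}; ◇¬(q ∧ ¬p → ¬q) there: b:F, c:T. ✗
c: successors {g, h}; ◇¬(q ∧ ¬p → ¬q) there: g:T, h:T. ✓
g: successors {b, c, g, h}; ◇¬(q ∧ ¬p → ¬q) there: b:F, c:T, g:T, h:T. ✗
h: successors {b, g, h}; ◇¬(q ∧ ¬p → ¬q) there: b:F, g:T, h:T. ✗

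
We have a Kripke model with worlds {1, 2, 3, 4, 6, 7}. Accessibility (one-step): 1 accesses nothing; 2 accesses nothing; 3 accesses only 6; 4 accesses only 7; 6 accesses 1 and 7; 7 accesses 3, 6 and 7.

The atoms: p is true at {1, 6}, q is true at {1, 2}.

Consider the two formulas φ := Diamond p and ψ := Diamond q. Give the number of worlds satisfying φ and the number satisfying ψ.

For Diamond p:
1: no successors, so Diamond p fails. ✗
2: no successors, so Diamond p fails. ✗
3: successors {6}; p there: 6:T. ✓
4: successors {7}; p there: 7:F. ✗
6: successors {1, 7}; p there: 1:T, 7:F. ✓
7: successors {3, 6, 7}; p there: 3:F, 6:T, 7:F. ✓
— 3 worlds.
For Diamond q:
1: no successors, so Diamond q fails. ✗
2: no successors, so Diamond q fails. ✗
3: successors {6}; q there: 6:F. ✗
4: successors {7}; q there: 7:F. ✗
6: successors {1, 7}; q there: 1:T, 7:F. ✓
7: successors {3, 6, 7}; q there: 3:F, 6:F, 7:F. ✗
— 1 world.

3 and 1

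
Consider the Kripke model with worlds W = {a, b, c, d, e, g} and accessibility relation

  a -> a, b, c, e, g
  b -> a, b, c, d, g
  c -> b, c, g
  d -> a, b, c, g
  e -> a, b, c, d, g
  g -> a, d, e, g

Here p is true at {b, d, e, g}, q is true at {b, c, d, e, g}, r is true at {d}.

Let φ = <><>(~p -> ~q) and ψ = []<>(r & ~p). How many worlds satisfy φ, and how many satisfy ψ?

For <><>(~p -> ~q):
a: successors {a, b, c, e, g}; <>(~p -> ~q) there: a:T, b:T, c:T, e:T, g:T. ✓
b: successors {a, b, c, d, g}; <>(~p -> ~q) there: a:T, b:T, c:T, d:T, g:T. ✓
c: successors {b, c, g}; <>(~p -> ~q) there: b:T, c:T, g:T. ✓
d: successors {a, b, c, g}; <>(~p -> ~q) there: a:T, b:T, c:T, g:T. ✓
e: successors {a, b, c, d, g}; <>(~p -> ~q) there: a:T, b:T, c:T, d:T, g:T. ✓
g: successors {a, d, e, g}; <>(~p -> ~q) there: a:T, d:T, e:T, g:T. ✓
— 6 worlds.
For []<>(r & ~p):
a: successors {a, b, c, e, g}; <>(r & ~p) there: a:F, b:F, c:F, e:F, g:F. ✗
b: successors {a, b, c, d, g}; <>(r & ~p) there: a:F, b:F, c:F, d:F, g:F. ✗
c: successors {b, c, g}; <>(r & ~p) there: b:F, c:F, g:F. ✗
d: successors {a, b, c, g}; <>(r & ~p) there: a:F, b:F, c:F, g:F. ✗
e: successors {a, b, c, d, g}; <>(r & ~p) there: a:F, b:F, c:F, d:F, g:F. ✗
g: successors {a, d, e, g}; <>(r & ~p) there: a:F, d:F, e:F, g:F. ✗
— 0 worlds.

6 and 0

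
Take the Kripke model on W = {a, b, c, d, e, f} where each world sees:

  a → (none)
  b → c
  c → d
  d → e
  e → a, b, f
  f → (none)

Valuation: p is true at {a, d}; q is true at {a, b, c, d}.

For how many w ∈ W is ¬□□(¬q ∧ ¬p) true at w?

a: □□(¬q ∧ ¬p) is T. ✗
b: □□(¬q ∧ ¬p) is F. ✓
c: □□(¬q ∧ ¬p) is T. ✗
d: □□(¬q ∧ ¬p) is F. ✓
e: □□(¬q ∧ ¬p) is F. ✓
f: □□(¬q ∧ ¬p) is T. ✗
Satisfying worlds: {b, d, e}.

3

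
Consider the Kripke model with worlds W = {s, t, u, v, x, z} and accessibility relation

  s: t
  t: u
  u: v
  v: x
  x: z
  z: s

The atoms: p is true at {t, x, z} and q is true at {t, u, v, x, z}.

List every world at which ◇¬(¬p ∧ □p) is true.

s: successors {t}; ¬(¬p ∧ □p) there: t:T. ✓
t: successors {u}; ¬(¬p ∧ □p) there: u:T. ✓
u: successors {v}; ¬(¬p ∧ □p) there: v:F. ✗
v: successors {x}; ¬(¬p ∧ □p) there: x:T. ✓
x: successors {z}; ¬(¬p ∧ □p) there: z:T. ✓
z: successors {s}; ¬(¬p ∧ □p) there: s:F. ✗

{s, t, v, x}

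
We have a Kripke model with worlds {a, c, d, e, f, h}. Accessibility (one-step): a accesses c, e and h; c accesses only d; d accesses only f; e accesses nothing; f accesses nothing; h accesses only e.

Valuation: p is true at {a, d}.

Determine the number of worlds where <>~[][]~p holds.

0

a: successors {c, e, h}; ~[][]~p there: c:F, e:F, h:F. ✗
c: successors {d}; ~[][]~p there: d:F. ✗
d: successors {f}; ~[][]~p there: f:F. ✗
e: no successors, so <>~[][]~p fails. ✗
f: no successors, so <>~[][]~p fails. ✗
h: successors {e}; ~[][]~p there: e:F. ✗
Satisfying worlds: ∅.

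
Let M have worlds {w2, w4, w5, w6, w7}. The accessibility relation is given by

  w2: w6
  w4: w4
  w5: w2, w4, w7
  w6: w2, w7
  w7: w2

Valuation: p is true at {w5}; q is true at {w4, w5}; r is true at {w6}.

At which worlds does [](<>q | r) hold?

w2: successors {w6}; <>q | r there: w6:T. ✓
w4: successors {w4}; <>q | r there: w4:T. ✓
w5: successors {w2, w4, w7}; <>q | r there: w2:F, w4:T, w7:F. ✗
w6: successors {w2, w7}; <>q | r there: w2:F, w7:F. ✗
w7: successors {w2}; <>q | r there: w2:F. ✗

{w2, w4}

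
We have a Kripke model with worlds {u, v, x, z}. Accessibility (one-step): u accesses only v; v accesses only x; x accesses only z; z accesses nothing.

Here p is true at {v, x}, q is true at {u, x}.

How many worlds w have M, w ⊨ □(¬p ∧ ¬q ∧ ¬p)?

u: successors {v}; ¬p ∧ ¬q ∧ ¬p there: v:F. ✗
v: successors {x}; ¬p ∧ ¬q ∧ ¬p there: x:F. ✗
x: successors {z}; ¬p ∧ ¬q ∧ ¬p there: z:T. ✓
z: no successors, so □(¬p ∧ ¬q ∧ ¬p) holds vacuously. ✓
Satisfying worlds: {x, z}.

2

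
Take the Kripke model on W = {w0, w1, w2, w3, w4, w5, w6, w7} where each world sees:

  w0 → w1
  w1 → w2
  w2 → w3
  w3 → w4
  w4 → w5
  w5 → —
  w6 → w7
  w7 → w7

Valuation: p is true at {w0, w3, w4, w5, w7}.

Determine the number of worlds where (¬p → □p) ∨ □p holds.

w0: ¬p → □p is T, □p is F. ✓
w1: ¬p → □p is F, □p is F. ✗
w2: ¬p → □p is T, □p is T. ✓
w3: ¬p → □p is T, □p is T. ✓
w4: ¬p → □p is T, □p is T. ✓
w5: ¬p → □p is T, □p is T. ✓
w6: ¬p → □p is T, □p is T. ✓
w7: ¬p → □p is T, □p is T. ✓
Satisfying worlds: {w0, w2, w3, w4, w5, w6, w7}.

7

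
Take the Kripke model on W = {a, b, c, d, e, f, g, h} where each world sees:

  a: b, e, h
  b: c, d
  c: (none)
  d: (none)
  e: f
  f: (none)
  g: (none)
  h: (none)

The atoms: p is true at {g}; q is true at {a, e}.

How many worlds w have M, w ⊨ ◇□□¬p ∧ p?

0

a: ◇□□¬p is T, p is F. ✗
b: ◇□□¬p is T, p is F. ✗
c: ◇□□¬p is F, p is F. ✗
d: ◇□□¬p is F, p is F. ✗
e: ◇□□¬p is T, p is F. ✗
f: ◇□□¬p is F, p is F. ✗
g: ◇□□¬p is F, p is T. ✗
h: ◇□□¬p is F, p is F. ✗
Satisfying worlds: ∅.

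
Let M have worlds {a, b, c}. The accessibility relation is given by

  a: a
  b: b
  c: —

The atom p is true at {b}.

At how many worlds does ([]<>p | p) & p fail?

a: []<>p | p is F, p is F. ✗
b: []<>p | p is T, p is T. ✓
c: []<>p | p is T, p is F. ✗
Satisfying worlds: {b}.
So ([]<>p | p) & p fails at the other 2 worlds.

2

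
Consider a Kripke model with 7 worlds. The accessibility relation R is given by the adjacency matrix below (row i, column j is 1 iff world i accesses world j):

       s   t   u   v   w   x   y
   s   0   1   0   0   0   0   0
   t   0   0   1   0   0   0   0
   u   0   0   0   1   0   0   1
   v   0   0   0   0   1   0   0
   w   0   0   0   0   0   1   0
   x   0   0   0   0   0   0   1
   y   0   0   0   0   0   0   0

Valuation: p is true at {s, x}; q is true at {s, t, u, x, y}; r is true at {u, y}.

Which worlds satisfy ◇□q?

s: successors {t}; □q there: t:T. ✓
t: successors {u}; □q there: u:F. ✗
u: successors {v, y}; □q there: v:F, y:T. ✓
v: successors {w}; □q there: w:T. ✓
w: successors {x}; □q there: x:T. ✓
x: successors {y}; □q there: y:T. ✓
y: no successors, so ◇□q fails. ✗

{s, u, v, w, x}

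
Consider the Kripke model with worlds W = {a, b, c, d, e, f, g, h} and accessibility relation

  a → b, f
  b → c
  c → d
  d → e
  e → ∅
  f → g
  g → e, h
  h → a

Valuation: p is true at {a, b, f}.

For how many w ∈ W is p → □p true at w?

6

a: p is T, □p is T. ✓
b: p is T, □p is F. ✗
c: p is F, □p is F. ✓
d: p is F, □p is F. ✓
e: p is F, □p is T. ✓
f: p is T, □p is F. ✗
g: p is F, □p is F. ✓
h: p is F, □p is T. ✓
Satisfying worlds: {a, c, d, e, g, h}.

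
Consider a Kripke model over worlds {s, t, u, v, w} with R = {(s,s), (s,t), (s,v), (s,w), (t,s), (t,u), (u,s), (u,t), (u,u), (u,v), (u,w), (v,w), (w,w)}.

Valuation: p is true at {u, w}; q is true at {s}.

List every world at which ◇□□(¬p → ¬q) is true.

s: successors {s, t, v, w}; □□(¬p → ¬q) there: s:F, t:F, v:T, w:T. ✓
t: successors {s, u}; □□(¬p → ¬q) there: s:F, u:F. ✗
u: successors {s, t, u, v, w}; □□(¬p → ¬q) there: s:F, t:F, u:F, v:T, w:T. ✓
v: successors {w}; □□(¬p → ¬q) there: w:T. ✓
w: successors {w}; □□(¬p → ¬q) there: w:T. ✓

{s, u, v, w}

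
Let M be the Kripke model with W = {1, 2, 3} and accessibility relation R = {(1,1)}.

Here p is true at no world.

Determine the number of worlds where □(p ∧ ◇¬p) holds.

2

1: successors {1}; p ∧ ◇¬p there: 1:F. ✗
2: no successors, so □(p ∧ ◇¬p) holds vacuously. ✓
3: no successors, so □(p ∧ ◇¬p) holds vacuously. ✓
Satisfying worlds: {2, 3}.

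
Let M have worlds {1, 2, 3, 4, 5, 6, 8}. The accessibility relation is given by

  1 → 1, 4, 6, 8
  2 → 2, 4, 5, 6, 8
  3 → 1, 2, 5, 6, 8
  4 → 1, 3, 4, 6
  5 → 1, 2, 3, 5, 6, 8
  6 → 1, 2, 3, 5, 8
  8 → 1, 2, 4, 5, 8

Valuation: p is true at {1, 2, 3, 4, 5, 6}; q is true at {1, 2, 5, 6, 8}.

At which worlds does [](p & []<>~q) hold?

1: successors {1, 4, 6, 8}; p & []<>~q there: 1:T, 4:F, 6:F, 8:F. ✗
2: successors {2, 4, 5, 6, 8}; p & []<>~q there: 2:T, 4:F, 5:F, 6:F, 8:F. ✗
3: successors {1, 2, 5, 6, 8}; p & []<>~q there: 1:T, 2:T, 5:F, 6:F, 8:F. ✗
4: successors {1, 3, 4, 6}; p & []<>~q there: 1:T, 3:T, 4:F, 6:F. ✗
5: successors {1, 2, 3, 5, 6, 8}; p & []<>~q there: 1:T, 2:T, 3:T, 5:F, 6:F, 8:F. ✗
6: successors {1, 2, 3, 5, 8}; p & []<>~q there: 1:T, 2:T, 3:T, 5:F, 8:F. ✗
8: successors {1, 2, 4, 5, 8}; p & []<>~q there: 1:T, 2:T, 4:F, 5:F, 8:F. ✗

∅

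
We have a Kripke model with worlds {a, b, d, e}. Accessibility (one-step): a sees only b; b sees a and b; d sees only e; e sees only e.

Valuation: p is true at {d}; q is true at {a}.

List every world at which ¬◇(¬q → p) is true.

a: ◇(¬q → p) is F. ✓
b: ◇(¬q → p) is T. ✗
d: ◇(¬q → p) is F. ✓
e: ◇(¬q → p) is F. ✓

{a, d, e}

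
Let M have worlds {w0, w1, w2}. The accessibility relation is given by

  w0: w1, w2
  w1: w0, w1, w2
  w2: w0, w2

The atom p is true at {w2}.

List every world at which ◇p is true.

w0: successors {w1, w2}; p there: w1:F, w2:T. ✓
w1: successors {w0, w1, w2}; p there: w0:F, w1:F, w2:T. ✓
w2: successors {w0, w2}; p there: w0:F, w2:T. ✓

{w0, w1, w2}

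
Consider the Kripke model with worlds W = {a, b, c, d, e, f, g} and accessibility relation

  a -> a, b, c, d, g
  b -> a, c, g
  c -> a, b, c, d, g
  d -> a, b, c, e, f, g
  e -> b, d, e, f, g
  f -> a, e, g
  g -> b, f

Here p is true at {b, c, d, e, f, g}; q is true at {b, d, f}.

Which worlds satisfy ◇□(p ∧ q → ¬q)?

{a, c, d, e, g}

a: successors {a, b, c, d, g}; □(p ∧ q → ¬q) there: a:F, b:T, c:F, d:F, g:F. ✓
b: successors {a, c, g}; □(p ∧ q → ¬q) there: a:F, c:F, g:F. ✗
c: successors {a, b, c, d, g}; □(p ∧ q → ¬q) there: a:F, b:T, c:F, d:F, g:F. ✓
d: successors {a, b, c, e, f, g}; □(p ∧ q → ¬q) there: a:F, b:T, c:F, e:F, f:T, g:F. ✓
e: successors {b, d, e, f, g}; □(p ∧ q → ¬q) there: b:T, d:F, e:F, f:T, g:F. ✓
f: successors {a, e, g}; □(p ∧ q → ¬q) there: a:F, e:F, g:F. ✗
g: successors {b, f}; □(p ∧ q → ¬q) there: b:T, f:T. ✓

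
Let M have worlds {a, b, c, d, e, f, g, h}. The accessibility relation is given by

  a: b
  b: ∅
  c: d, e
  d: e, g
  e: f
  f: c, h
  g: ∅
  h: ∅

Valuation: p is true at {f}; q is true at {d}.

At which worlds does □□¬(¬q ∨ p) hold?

a: successors {b}; □¬(¬q ∨ p) there: b:T. ✓
b: no successors, so □□¬(¬q ∨ p) holds vacuously. ✓
c: successors {d, e}; □¬(¬q ∨ p) there: d:F, e:F. ✗
d: successors {e, g}; □¬(¬q ∨ p) there: e:F, g:T. ✗
e: successors {f}; □¬(¬q ∨ p) there: f:F. ✗
f: successors {c, h}; □¬(¬q ∨ p) there: c:F, h:T. ✗
g: no successors, so □□¬(¬q ∨ p) holds vacuously. ✓
h: no successors, so □□¬(¬q ∨ p) holds vacuously. ✓

{a, b, g, h}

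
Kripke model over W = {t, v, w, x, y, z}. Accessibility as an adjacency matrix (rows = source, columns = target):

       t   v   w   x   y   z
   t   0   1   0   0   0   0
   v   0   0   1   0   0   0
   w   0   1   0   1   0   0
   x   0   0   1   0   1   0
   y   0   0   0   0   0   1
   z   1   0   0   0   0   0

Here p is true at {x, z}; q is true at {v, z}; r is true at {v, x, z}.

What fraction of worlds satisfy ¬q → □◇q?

t: ¬q is T, □◇q is F. ✗
v: ¬q is F, □◇q is T. ✓
w: ¬q is T, □◇q is F. ✗
x: ¬q is T, □◇q is T. ✓
y: ¬q is T, □◇q is F. ✗
z: ¬q is F, □◇q is T. ✓
That's 3 of 6 worlds, so 3/6 = 1/2.

1/2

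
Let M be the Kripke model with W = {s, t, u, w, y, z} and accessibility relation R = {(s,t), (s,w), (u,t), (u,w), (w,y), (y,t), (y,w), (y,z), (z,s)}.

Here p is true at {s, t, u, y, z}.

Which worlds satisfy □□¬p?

{t}

s: successors {t, w}; □¬p there: t:T, w:F. ✗
t: no successors, so □□¬p holds vacuously. ✓
u: successors {t, w}; □¬p there: t:T, w:F. ✗
w: successors {y}; □¬p there: y:F. ✗
y: successors {t, w, z}; □¬p there: t:T, w:F, z:F. ✗
z: successors {s}; □¬p there: s:F. ✗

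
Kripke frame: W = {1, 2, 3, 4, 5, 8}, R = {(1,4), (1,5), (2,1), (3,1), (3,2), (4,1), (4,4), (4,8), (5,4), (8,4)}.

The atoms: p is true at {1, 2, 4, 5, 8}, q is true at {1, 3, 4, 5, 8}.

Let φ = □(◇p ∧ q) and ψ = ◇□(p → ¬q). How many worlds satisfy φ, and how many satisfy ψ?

5 and 0

For □(◇p ∧ q):
1: successors {4, 5}; ◇p ∧ q there: 4:T, 5:T. ✓
2: successors {1}; ◇p ∧ q there: 1:T. ✓
3: successors {1, 2}; ◇p ∧ q there: 1:T, 2:F. ✗
4: successors {1, 4, 8}; ◇p ∧ q there: 1:T, 4:T, 8:T. ✓
5: successors {4}; ◇p ∧ q there: 4:T. ✓
8: successors {4}; ◇p ∧ q there: 4:T. ✓
— 5 worlds.
For ◇□(p → ¬q):
1: successors {4, 5}; □(p → ¬q) there: 4:F, 5:F. ✗
2: successors {1}; □(p → ¬q) there: 1:F. ✗
3: successors {1, 2}; □(p → ¬q) there: 1:F, 2:F. ✗
4: successors {1, 4, 8}; □(p → ¬q) there: 1:F, 4:F, 8:F. ✗
5: successors {4}; □(p → ¬q) there: 4:F. ✗
8: successors {4}; □(p → ¬q) there: 4:F. ✗
— 0 worlds.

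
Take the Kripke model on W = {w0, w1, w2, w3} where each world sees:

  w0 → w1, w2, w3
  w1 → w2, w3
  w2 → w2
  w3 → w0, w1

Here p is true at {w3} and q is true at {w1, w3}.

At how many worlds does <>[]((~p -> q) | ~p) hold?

4

w0: successors {w1, w2, w3}; []((~p -> q) | ~p) there: w1:T, w2:T, w3:T. ✓
w1: successors {w2, w3}; []((~p -> q) | ~p) there: w2:T, w3:T. ✓
w2: successors {w2}; []((~p -> q) | ~p) there: w2:T. ✓
w3: successors {w0, w1}; []((~p -> q) | ~p) there: w0:T, w1:T. ✓
Satisfying worlds: {w0, w1, w2, w3}.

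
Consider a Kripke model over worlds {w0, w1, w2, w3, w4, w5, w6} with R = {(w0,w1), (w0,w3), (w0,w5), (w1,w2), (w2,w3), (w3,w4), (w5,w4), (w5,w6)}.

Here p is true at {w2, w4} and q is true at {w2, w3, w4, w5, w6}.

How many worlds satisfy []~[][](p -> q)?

2

w0: successors {w1, w3, w5}; ~[][](p -> q) there: w1:F, w3:F, w5:F. ✗
w1: successors {w2}; ~[][](p -> q) there: w2:F. ✗
w2: successors {w3}; ~[][](p -> q) there: w3:F. ✗
w3: successors {w4}; ~[][](p -> q) there: w4:F. ✗
w4: no successors, so []~[][](p -> q) holds vacuously. ✓
w5: successors {w4, w6}; ~[][](p -> q) there: w4:F, w6:F. ✗
w6: no successors, so []~[][](p -> q) holds vacuously. ✓
Satisfying worlds: {w4, w6}.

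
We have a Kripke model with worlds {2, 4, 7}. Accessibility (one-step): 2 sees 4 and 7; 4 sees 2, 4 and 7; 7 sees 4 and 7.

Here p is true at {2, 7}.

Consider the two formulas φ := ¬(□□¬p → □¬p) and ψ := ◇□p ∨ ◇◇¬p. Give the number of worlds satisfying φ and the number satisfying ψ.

For ¬(□□¬p → □¬p):
2: □□¬p → □¬p is T. ✗
4: □□¬p → □¬p is T. ✗
7: □□¬p → □¬p is T. ✗
— 0 worlds.
For ◇□p ∨ ◇◇¬p:
2: ◇□p is F, ◇◇¬p is T. ✓
4: ◇□p is F, ◇◇¬p is T. ✓
7: ◇□p is F, ◇◇¬p is T. ✓
— 3 worlds.

0 and 3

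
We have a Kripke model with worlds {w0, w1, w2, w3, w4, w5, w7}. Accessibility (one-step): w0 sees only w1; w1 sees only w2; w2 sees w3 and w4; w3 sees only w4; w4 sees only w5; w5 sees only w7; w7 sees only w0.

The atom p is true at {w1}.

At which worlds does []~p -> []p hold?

w0: []~p is F, []p is T. ✓
w1: []~p is T, []p is F. ✗
w2: []~p is T, []p is F. ✗
w3: []~p is T, []p is F. ✗
w4: []~p is T, []p is F. ✗
w5: []~p is T, []p is F. ✗
w7: []~p is T, []p is F. ✗

{w0}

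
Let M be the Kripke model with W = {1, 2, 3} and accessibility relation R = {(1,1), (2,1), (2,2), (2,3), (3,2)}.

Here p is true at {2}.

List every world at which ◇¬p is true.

1: successors {1}; ¬p there: 1:T. ✓
2: successors {1, 2, 3}; ¬p there: 1:T, 2:F, 3:T. ✓
3: successors {2}; ¬p there: 2:F. ✗

{1, 2}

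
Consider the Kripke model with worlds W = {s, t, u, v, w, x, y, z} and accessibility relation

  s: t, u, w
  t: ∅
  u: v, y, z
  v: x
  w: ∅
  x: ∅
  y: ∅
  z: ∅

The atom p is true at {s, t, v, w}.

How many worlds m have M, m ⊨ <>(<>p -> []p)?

3

s: successors {t, u, w}; <>p -> []p there: t:T, u:F, w:T. ✓
t: no successors, so <>(<>p -> []p) fails. ✗
u: successors {v, y, z}; <>p -> []p there: v:T, y:T, z:T. ✓
v: successors {x}; <>p -> []p there: x:T. ✓
w: no successors, so <>(<>p -> []p) fails. ✗
x: no successors, so <>(<>p -> []p) fails. ✗
y: no successors, so <>(<>p -> []p) fails. ✗
z: no successors, so <>(<>p -> []p) fails. ✗
Satisfying worlds: {s, u, v}.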